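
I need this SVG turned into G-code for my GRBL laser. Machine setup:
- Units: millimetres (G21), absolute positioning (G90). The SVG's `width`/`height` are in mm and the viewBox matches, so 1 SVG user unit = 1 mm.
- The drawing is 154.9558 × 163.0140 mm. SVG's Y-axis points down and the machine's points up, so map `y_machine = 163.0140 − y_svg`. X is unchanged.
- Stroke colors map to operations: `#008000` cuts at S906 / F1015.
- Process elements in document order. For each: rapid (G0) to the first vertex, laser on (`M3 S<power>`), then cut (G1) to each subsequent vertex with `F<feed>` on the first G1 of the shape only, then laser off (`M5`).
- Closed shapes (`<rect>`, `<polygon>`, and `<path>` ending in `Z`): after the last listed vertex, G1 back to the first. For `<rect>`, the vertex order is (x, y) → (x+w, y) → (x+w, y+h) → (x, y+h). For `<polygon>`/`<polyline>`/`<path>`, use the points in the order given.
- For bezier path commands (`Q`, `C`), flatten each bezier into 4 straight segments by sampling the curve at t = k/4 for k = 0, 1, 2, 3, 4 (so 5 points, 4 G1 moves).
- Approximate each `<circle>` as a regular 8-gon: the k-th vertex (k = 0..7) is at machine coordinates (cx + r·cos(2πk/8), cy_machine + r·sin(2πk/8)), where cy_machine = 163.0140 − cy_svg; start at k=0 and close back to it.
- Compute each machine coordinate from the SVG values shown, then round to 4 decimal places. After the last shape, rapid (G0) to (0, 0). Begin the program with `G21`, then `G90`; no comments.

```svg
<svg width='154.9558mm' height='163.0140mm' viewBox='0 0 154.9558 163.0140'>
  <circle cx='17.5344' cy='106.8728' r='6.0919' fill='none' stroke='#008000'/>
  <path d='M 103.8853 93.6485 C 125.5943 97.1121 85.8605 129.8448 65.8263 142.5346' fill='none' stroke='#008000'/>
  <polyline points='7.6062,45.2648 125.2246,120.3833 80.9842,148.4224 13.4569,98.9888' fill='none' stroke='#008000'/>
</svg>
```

G21
G90
G0 X23.6263 Y56.1412
M3 S906
G1 X21.8420 Y60.4488 F1015
G1 X17.5344 Y62.2331
G1 X13.2268 Y60.4488
G1 X11.4425 Y56.1412
G1 X13.2268 Y51.8336
G1 X17.5344 Y50.0493
G1 X21.8420 Y51.8336
G1 X23.6263 Y56.1412
M5
G0 X103.8853 Y69.3655
M3 S906
G1 X109.9144 Y62.0503 F1015
G1 X100.5095 Y48.3823
G1 X83.2778 Y32.9843
G1 X65.8263 Y20.4794
M5
G0 X7.6062 Y117.7492
M3 S906
G1 X125.2246 Y42.6307 F1015
G1 X80.9842 Y14.5916
G1 X13.4569 Y64.0252
M5
G0 X0.0000 Y0.0000

viewBox `0 0 154.9558 163.0140` with mm width/height → 1 unit = 1 mm. Flip: y_m = 163.0140 − y_svg.

**Shape 1** — `<circle>` circle, stroke `#008000` → cut (S906, F1015). Machine vertices: (23.6263,56.1412) → (21.8420,60.4488) → (17.5344,62.2331) → (13.2268,60.4488) → (11.4425,56.1412) → (13.2268,51.8336) → (17.5344,50.0493) → (21.8420,51.8336) → (23.6263,56.1412). Closed: final G1 returns to the first vertex.

**Shape 2** — `<path>` cubic bezier, stroke `#008000` → cut (S906, F1015). Control points (SVG): P0=(103.8853,93.6485), P1=(125.5943,97.1121), P2=(85.8605,129.8448), P3=(65.8263,142.5346); sampled at t=k/4. Machine vertices: (103.8853,69.3655) → (109.9144,62.0503) → (100.5095,48.3823) → (83.2778,32.9843) → (65.8263,20.4794). Open path.

**Shape 3** — `<polyline>` open polyline, stroke `#008000` → cut (S906, F1015). Machine vertices: (7.6062,117.7492) → (125.2246,42.6307) → (80.9842,14.5916) → (13.4569,64.0252). Open path.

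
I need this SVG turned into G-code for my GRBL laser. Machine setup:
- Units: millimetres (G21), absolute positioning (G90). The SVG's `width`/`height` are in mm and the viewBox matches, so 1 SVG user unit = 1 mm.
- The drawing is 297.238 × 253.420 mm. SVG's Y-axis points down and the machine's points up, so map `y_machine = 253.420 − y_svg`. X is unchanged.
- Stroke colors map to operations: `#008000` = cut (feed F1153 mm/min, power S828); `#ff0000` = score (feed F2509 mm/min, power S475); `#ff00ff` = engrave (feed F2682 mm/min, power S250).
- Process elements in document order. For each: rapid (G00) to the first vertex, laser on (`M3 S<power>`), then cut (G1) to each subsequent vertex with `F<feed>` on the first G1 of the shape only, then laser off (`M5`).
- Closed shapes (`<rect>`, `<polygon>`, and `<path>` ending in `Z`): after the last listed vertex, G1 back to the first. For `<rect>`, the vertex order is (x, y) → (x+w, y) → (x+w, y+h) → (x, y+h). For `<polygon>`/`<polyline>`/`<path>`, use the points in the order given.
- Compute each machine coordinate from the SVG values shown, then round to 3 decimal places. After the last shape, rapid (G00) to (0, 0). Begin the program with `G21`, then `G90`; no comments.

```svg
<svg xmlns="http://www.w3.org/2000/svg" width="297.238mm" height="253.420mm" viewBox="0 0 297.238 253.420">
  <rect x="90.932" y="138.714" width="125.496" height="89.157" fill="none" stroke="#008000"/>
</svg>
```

1 u = 1 mm; y_m = 253.420 − y.

[1] `<rect>` rectangle, #008000→cut S828 F1153: (90.932,114.706) → (216.428,114.706) → (216.428,25.549) → (90.932,25.549) → (90.932,114.706) (closed)

G21
G90
G00 X90.932 Y114.706
M3 S828
G1 X216.428 Y114.706 F1153
G1 X216.428 Y25.549
G1 X90.932 Y25.549
G1 X90.932 Y114.706
M5
G00 X0.000 Y0.000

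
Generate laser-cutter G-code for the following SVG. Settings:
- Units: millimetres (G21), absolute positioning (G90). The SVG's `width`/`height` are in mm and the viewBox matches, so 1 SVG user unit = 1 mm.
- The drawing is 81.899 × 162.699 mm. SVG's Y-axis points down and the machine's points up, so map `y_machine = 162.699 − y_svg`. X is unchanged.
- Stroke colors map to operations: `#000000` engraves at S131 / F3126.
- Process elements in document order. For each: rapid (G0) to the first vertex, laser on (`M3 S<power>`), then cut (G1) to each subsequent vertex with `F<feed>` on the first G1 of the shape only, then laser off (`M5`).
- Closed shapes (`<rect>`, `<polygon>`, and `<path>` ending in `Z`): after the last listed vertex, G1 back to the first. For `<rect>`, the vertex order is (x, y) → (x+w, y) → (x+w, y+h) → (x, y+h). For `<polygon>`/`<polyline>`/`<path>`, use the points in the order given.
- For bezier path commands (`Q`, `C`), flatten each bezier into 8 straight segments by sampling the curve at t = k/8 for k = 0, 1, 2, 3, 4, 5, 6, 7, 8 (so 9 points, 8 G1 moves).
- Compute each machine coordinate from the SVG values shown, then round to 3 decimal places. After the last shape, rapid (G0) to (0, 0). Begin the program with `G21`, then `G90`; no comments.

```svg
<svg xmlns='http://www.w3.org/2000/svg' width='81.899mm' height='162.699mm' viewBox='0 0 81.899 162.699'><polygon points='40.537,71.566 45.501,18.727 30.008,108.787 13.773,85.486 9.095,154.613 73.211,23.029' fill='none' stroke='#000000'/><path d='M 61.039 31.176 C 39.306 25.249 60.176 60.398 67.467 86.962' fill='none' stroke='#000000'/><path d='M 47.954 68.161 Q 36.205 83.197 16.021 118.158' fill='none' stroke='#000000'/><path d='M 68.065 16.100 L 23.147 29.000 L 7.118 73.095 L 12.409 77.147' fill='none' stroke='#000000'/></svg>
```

G21
G90
G0 X40.537 Y91.133
M3 S131
G1 X45.501 Y143.972 F3126
G1 X30.008 Y53.912
G1 X13.773 Y77.213
G1 X9.095 Y8.086
G1 X73.211 Y139.670
G1 X40.537 Y91.133
M5
G0 X61.039 Y131.523
M3 S131
G1 X54.776 Y131.917 F3126
G1 X51.849 Y129.042
G1 X51.600 Y123.481
G1 X53.369 Y115.814
G1 X56.499 Y106.624
G1 X60.331 Y96.494
G1 X64.206 Y86.004
G1 X67.467 Y75.737
M5
G0 X47.954 Y94.538
M3 S131
G1 X44.885 Y90.468 F3126
G1 X41.552 Y85.775
G1 X37.956 Y80.459
G1 X34.096 Y74.521
G1 X29.973 Y67.960
G1 X25.586 Y60.776
G1 X20.935 Y52.970
G1 X16.021 Y44.541
M5
G0 X68.065 Y146.599
M3 S131
G1 X23.147 Y133.699 F3126
G1 X7.118 Y89.604
G1 X12.409 Y85.552
M5
G0 X0.000 Y0.000

Since the viewBox matches the mm dimensions, user units are millimetres directly. The only transform is the Y-flip y_m = 162.699 − y_svg.

Shape 1 is a closed polygon drawn with `<polygon>`. Its stroke #000000 means engrave at S131, F3126. After flipping Y the toolpath is (40.537,91.133) → (45.501,143.972) → (30.008,53.912) → (13.773,77.213) → (9.095,8.086) → (73.211,139.670) → (40.537,91.133), returning to the start.

Shape 2 is a cubic bezier drawn with `<path>`. Its stroke #000000 means engrave at S131, F3126. After flipping Y the toolpath is (61.039,131.523) → (54.776,131.917) → (51.849,129.042) → (51.600,123.481) → (53.369,115.814) → (56.499,106.624) → (60.331,96.494) → (64.206,86.004) → (67.467,75.737).

Shape 3 is a quadratic bezier drawn with `<path>`. Its stroke #000000 means engrave at S131, F3126. After flipping Y the toolpath is (47.954,94.538) → (44.885,90.468) → (41.552,85.775) → (37.956,80.459) → (34.096,74.521) → (29.973,67.960) → (25.586,60.776) → (20.935,52.970) → (16.021,44.541).

Shape 4 is a open polyline drawn with `<path>`. Its stroke #000000 means engrave at S131, F3126. After flipping Y the toolpath is (68.065,146.599) → (23.147,133.699) → (7.118,89.604) → (12.409,85.552).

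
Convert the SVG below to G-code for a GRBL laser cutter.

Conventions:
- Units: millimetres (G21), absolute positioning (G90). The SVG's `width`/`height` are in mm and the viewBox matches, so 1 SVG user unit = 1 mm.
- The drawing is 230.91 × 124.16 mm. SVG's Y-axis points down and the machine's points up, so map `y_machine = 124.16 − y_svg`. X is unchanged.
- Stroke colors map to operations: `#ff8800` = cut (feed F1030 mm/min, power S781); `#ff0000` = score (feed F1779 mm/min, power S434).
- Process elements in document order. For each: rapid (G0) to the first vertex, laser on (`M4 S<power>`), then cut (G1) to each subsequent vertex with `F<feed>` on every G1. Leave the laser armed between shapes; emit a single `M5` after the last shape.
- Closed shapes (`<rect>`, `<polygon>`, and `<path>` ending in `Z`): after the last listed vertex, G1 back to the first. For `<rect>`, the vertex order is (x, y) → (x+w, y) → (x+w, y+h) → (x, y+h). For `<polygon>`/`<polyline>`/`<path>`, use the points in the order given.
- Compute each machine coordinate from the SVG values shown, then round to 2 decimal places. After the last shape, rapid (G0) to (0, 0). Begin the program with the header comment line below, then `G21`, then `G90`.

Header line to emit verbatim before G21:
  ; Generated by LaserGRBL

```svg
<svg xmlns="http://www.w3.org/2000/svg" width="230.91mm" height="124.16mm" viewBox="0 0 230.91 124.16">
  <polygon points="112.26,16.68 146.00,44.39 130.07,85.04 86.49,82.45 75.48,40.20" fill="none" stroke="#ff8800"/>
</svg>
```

1 u = 1 mm; y_m = 124.16 − y.

[1] `<polygon>` regular polygon, #ff8800→cut S781 F1030: (112.26,107.48) → (146.00,79.77) → (130.07,39.12) → (86.49,41.71) → (75.48,83.96) → (112.26,107.48) (closed)

; Generated by LaserGRBL
G21
G90
G0 X112.26 Y107.48
M4 S781
G1 X146.00 Y79.77 F1030
G1 X130.07 Y39.12 F1030
G1 X86.49 Y41.71 F1030
G1 X75.48 Y83.96 F1030
G1 X112.26 Y107.48 F1030
M5
G0 X0.00 Y0.00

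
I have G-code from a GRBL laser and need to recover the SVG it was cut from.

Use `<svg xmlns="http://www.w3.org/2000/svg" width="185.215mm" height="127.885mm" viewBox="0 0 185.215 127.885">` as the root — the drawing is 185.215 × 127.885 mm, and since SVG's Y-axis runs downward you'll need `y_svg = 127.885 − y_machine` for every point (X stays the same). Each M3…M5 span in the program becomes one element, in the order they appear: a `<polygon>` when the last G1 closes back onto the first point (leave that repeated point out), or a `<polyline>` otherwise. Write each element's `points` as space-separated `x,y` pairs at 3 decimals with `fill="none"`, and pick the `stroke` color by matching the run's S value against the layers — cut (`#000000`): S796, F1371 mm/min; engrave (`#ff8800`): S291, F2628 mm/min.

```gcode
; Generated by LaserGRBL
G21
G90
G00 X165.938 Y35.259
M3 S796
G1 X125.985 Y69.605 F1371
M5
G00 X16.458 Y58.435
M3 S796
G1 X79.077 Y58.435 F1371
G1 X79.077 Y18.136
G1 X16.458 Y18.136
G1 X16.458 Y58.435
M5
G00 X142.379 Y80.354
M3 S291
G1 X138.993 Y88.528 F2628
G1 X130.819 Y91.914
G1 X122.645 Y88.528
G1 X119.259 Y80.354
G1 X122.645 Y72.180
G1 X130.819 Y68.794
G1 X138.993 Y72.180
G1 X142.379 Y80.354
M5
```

<svg xmlns="http://www.w3.org/2000/svg" width="185.215mm" height="127.885mm" viewBox="0 0 185.215 127.885">
  <polyline points="165.938,92.626 125.985,58.280" fill="none" stroke="#000000"/>
  <polygon points="16.458,69.450 79.077,69.450 79.077,109.749 16.458,109.749" fill="none" stroke="#000000"/>
  <polygon points="142.379,47.531 138.993,39.357 130.819,35.971 122.645,39.357 119.259,47.531 122.645,55.705 130.819,59.091 138.993,55.705" fill="none" stroke="#ff8800"/>
</svg>

Machine Y-up, SVG Y-down with viewBox height 127.885, so y_svg = 127.885 − y_machine; X carries over.

Run 1: power S796 maps to stroke `#000000` (cut). The run is open, so emit a `<polyline>` with points (Y-flipped): 165.938,92.626 125.985,58.280.

Run 2: power S796 maps to stroke `#000000` (cut). The run returns to its start, so emit a `<polygon>` with points (Y-flipped): 16.458,69.450 79.077,69.450 79.077,109.749 16.458,109.749.

Run 3: S291 ⇒ engrave layer `#ff8800`. The run returns to its start, so emit a `<polygon>` with points (Y-flipped): 142.379,47.531 138.993,39.357 130.819,35.971 122.645,39.357 119.259,47.531 122.645,55.705 130.819,59.091 138.993,55.705.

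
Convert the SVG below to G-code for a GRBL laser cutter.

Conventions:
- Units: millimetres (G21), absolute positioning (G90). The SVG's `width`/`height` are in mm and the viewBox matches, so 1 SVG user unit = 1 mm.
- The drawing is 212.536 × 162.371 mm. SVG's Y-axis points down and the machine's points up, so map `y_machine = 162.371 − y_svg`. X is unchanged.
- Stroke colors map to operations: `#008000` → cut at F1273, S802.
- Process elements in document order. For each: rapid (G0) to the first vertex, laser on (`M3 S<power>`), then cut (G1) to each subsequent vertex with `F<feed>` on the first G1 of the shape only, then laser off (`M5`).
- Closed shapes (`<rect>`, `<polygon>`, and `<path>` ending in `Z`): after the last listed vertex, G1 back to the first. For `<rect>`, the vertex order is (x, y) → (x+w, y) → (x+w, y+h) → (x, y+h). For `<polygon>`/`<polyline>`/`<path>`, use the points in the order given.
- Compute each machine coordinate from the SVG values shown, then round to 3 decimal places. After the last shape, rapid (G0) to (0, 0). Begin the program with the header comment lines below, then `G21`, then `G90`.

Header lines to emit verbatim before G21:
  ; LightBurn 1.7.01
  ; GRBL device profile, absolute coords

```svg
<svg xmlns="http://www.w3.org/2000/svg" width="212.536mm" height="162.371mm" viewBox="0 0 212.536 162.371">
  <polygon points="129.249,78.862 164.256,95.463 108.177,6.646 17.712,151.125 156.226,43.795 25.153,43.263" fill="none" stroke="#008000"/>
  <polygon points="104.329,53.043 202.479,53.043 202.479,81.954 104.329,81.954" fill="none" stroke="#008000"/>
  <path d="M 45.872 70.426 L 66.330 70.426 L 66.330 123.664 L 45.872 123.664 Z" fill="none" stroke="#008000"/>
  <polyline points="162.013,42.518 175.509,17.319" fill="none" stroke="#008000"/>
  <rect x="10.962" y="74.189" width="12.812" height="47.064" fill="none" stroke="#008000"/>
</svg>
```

; LightBurn 1.7.01
; GRBL device profile, absolute coords
G21
G90
G0 X129.249 Y83.509
M3 S802
G1 X164.256 Y66.908 F1273
G1 X108.177 Y155.725
G1 X17.712 Y11.246
G1 X156.226 Y118.576
G1 X25.153 Y119.108
G1 X129.249 Y83.509
M5
G0 X104.329 Y109.328
M3 S802
G1 X202.479 Y109.328 F1273
G1 X202.479 Y80.417
G1 X104.329 Y80.417
G1 X104.329 Y109.328
M5
G0 X45.872 Y91.945
M3 S802
G1 X66.330 Y91.945 F1273
G1 X66.330 Y38.707
G1 X45.872 Y38.707
G1 X45.872 Y91.945
M5
G0 X162.013 Y119.853
M3 S802
G1 X175.509 Y145.052 F1273
M5
G0 X10.962 Y88.182
M3 S802
G1 X23.774 Y88.182 F1273
G1 X23.774 Y41.118
G1 X10.962 Y41.118
G1 X10.962 Y88.182
M5
G0 X0.000 Y0.000

1 u = 1 mm; y_m = 162.371 − y.

[1] `<polygon>` closed polygon, #008000→cut S802 F1273: (129.249,83.509) → (164.256,66.908) → (108.177,155.725) → (17.712,11.246) → (156.226,118.576) → (25.153,119.108) → (129.249,83.509) (closed)

[2] `<polygon>` rectangle, #008000→cut S802 F1273: (104.329,109.328) → (202.479,109.328) → (202.479,80.417) → (104.329,80.417) → (104.329,109.328) (closed)

[3] `<path>` rectangle, #008000→cut S802 F1273: (45.872,91.945) → (66.330,91.945) → (66.330,38.707) → (45.872,38.707) → (45.872,91.945) (closed)

[4] `<polyline>` line segment, #008000→cut S802 F1273: (162.013,119.853) → (175.509,145.052)

[5] `<rect>` rectangle, #008000→cut S802 F1273: (10.962,88.182) → (23.774,88.182) → (23.774,41.118) → (10.962,41.118) → (10.962,88.182) (closed)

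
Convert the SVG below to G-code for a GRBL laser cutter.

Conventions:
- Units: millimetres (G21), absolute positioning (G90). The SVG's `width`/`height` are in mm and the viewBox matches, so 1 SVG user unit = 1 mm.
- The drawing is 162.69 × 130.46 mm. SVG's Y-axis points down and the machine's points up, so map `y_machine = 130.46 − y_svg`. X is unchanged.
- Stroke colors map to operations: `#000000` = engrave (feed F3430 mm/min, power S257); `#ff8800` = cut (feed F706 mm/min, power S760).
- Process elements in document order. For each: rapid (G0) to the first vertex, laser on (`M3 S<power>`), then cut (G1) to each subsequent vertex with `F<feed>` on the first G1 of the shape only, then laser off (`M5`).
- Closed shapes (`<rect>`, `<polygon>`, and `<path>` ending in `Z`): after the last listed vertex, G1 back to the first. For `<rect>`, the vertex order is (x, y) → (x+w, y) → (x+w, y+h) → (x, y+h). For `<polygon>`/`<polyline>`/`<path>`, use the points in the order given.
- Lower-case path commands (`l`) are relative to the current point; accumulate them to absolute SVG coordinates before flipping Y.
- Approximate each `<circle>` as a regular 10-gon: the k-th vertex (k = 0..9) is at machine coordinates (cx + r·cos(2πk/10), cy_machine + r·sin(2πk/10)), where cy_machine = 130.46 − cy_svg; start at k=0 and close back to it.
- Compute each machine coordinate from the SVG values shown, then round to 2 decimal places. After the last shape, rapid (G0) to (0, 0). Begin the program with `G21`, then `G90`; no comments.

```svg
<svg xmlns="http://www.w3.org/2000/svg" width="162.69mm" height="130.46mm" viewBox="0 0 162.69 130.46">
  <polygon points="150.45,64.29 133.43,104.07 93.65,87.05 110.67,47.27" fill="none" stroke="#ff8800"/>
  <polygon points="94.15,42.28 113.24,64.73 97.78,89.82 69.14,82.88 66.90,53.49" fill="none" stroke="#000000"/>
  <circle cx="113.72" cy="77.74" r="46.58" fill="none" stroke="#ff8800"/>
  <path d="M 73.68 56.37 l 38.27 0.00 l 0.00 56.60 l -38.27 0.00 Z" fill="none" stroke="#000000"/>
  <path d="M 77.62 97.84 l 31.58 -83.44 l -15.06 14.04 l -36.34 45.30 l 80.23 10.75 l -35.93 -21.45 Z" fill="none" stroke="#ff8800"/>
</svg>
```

Since the viewBox matches the mm dimensions, user units are millimetres directly. The only transform is the Y-flip y_m = 130.46 − y_svg.

Shape 1 is a regular polygon drawn with `<polygon>`. Its stroke #ff8800 means cut at S760, F706. After flipping Y the toolpath is (150.45,66.17) → (133.43,26.39) → (93.65,43.41) → (110.67,83.19) → (150.45,66.17), returning to the start.

Shape 2 is a regular polygon drawn with `<polygon>`. Its stroke #000000 means engrave at S257, F3430. After flipping Y the toolpath is (94.15,88.18) → (113.24,65.73) → (97.78,40.64) → (69.14,47.58) → (66.90,76.97) → (94.15,88.18), returning to the start.

Shape 3 is a circle drawn with `<circle>`. Its stroke #ff8800 means cut at S760, F706. After flipping Y the toolpath is (160.30,52.72) → (151.40,80.10) → (128.11,97.02) → (99.33,97.02) → (76.04,80.10) → (67.14,52.72) → (76.04,25.34) → (99.33,8.42) → (128.11,8.42) → (151.40,25.34) → (160.30,52.72), returning to the start.

Shape 4 is a rectangle drawn with `<path>`. Its stroke #000000 means engrave at S257, F3430. After flipping Y the toolpath is (73.68,74.09) → (111.95,74.09) → (111.95,17.49) → (73.68,17.49) → (73.68,74.09), returning to the start.

Shape 5 is a closed polygon drawn with `<path>`. Its stroke #ff8800 means cut at S760, F706. After flipping Y the toolpath is (77.62,32.62) → (109.20,116.06) → (94.14,102.02) → (57.80,56.72) → (138.03,45.97) → (102.10,67.42) → (77.62,32.62), returning to the start.

G21
G90
G0 X150.45 Y66.17
M3 S760
G1 X133.43 Y26.39 F706
G1 X93.65 Y43.41
G1 X110.67 Y83.19
G1 X150.45 Y66.17
M5
G0 X94.15 Y88.18
M3 S257
G1 X113.24 Y65.73 F3430
G1 X97.78 Y40.64
G1 X69.14 Y47.58
G1 X66.90 Y76.97
G1 X94.15 Y88.18
M5
G0 X160.30 Y52.72
M3 S760
G1 X151.40 Y80.10 F706
G1 X128.11 Y97.02
G1 X99.33 Y97.02
G1 X76.04 Y80.10
G1 X67.14 Y52.72
G1 X76.04 Y25.34
G1 X99.33 Y8.42
G1 X128.11 Y8.42
G1 X151.40 Y25.34
G1 X160.30 Y52.72
M5
G0 X73.68 Y74.09
M3 S257
G1 X111.95 Y74.09 F3430
G1 X111.95 Y17.49
G1 X73.68 Y17.49
G1 X73.68 Y74.09
M5
G0 X77.62 Y32.62
M3 S760
G1 X109.20 Y116.06 F706
G1 X94.14 Y102.02
G1 X57.80 Y56.72
G1 X138.03 Y45.97
G1 X102.10 Y67.42
G1 X77.62 Y32.62
M5
G0 X0.00 Y0.00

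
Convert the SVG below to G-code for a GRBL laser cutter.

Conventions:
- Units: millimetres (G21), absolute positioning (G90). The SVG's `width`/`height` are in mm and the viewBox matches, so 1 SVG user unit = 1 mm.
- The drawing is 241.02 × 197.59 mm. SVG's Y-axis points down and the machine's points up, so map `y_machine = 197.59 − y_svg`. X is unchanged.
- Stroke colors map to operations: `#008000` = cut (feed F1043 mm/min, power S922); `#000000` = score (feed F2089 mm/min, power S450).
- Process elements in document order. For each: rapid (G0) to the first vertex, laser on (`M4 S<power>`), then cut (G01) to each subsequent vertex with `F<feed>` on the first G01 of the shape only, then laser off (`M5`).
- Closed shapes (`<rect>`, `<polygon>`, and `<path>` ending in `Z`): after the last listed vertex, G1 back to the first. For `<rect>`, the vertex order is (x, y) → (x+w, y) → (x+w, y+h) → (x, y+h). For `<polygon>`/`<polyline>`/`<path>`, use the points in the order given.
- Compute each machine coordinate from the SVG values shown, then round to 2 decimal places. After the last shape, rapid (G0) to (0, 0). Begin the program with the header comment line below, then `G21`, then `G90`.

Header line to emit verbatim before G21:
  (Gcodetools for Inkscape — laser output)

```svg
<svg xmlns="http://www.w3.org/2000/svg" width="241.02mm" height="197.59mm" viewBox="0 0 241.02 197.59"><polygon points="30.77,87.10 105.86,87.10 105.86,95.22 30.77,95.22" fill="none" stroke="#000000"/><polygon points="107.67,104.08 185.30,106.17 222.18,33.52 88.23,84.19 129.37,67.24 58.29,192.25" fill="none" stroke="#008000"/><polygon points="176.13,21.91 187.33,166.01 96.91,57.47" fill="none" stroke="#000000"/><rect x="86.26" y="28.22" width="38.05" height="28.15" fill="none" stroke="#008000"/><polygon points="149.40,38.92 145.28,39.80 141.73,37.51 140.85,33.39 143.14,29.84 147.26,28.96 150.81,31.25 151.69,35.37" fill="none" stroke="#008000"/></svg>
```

(Gcodetools for Inkscape — laser output)
G21
G90
G0 X30.77 Y110.49
M4 S450
G01 X105.86 Y110.49 F2089
G01 X105.86 Y102.37
G01 X30.77 Y102.37
G01 X30.77 Y110.49
M5
G0 X107.67 Y93.51
M4 S922
G01 X185.30 Y91.42 F1043
G01 X222.18 Y164.07
G01 X88.23 Y113.40
G01 X129.37 Y130.35
G01 X58.29 Y5.34
G01 X107.67 Y93.51
M5
G0 X176.13 Y175.68
M4 S450
G01 X187.33 Y31.58 F2089
G01 X96.91 Y140.12
G01 X176.13 Y175.68
M5
G0 X86.26 Y169.37
M4 S922
G01 X124.31 Y169.37 F1043
G01 X124.31 Y141.22
G01 X86.26 Y141.22
G01 X86.26 Y169.37
M5
G0 X149.40 Y158.67
M4 S922
G01 X145.28 Y157.79 F1043
G01 X141.73 Y160.08
G01 X140.85 Y164.20
G01 X143.14 Y167.75
G01 X147.26 Y168.63
G01 X150.81 Y166.34
G01 X151.69 Y162.22
G01 X149.40 Y158.67
M5
G0 X0.00 Y0.00

1 u = 1 mm; y_m = 197.59 − y.

[1] `<polygon>` rectangle, #000000→score S450 F2089: (30.77,110.49) → (105.86,110.49) → (105.86,102.37) → (30.77,102.37) → (30.77,110.49) (closed)

[2] `<polygon>` closed polygon, #008000→cut S922 F1043: (107.67,93.51) → (185.30,91.42) → (222.18,164.07) → (88.23,113.40) → (129.37,130.35) → (58.29,5.34) → (107.67,93.51) (closed)

[3] `<polygon>` closed polygon, #000000→score S450 F2089: (176.13,175.68) → (187.33,31.58) → (96.91,140.12) → (176.13,175.68) (closed)

[4] `<rect>` rectangle, #008000→cut S922 F1043: (86.26,169.37) → (124.31,169.37) → (124.31,141.22) → (86.26,141.22) → (86.26,169.37) (closed)

[5] `<polygon>` regular polygon, #008000→cut S922 F1043: (149.40,158.67) → (145.28,157.79) → (141.73,160.08) → (140.85,164.20) → (143.14,167.75) → (147.26,168.63) → (150.81,166.34) → (151.69,162.22) → (149.40,158.67) (closed)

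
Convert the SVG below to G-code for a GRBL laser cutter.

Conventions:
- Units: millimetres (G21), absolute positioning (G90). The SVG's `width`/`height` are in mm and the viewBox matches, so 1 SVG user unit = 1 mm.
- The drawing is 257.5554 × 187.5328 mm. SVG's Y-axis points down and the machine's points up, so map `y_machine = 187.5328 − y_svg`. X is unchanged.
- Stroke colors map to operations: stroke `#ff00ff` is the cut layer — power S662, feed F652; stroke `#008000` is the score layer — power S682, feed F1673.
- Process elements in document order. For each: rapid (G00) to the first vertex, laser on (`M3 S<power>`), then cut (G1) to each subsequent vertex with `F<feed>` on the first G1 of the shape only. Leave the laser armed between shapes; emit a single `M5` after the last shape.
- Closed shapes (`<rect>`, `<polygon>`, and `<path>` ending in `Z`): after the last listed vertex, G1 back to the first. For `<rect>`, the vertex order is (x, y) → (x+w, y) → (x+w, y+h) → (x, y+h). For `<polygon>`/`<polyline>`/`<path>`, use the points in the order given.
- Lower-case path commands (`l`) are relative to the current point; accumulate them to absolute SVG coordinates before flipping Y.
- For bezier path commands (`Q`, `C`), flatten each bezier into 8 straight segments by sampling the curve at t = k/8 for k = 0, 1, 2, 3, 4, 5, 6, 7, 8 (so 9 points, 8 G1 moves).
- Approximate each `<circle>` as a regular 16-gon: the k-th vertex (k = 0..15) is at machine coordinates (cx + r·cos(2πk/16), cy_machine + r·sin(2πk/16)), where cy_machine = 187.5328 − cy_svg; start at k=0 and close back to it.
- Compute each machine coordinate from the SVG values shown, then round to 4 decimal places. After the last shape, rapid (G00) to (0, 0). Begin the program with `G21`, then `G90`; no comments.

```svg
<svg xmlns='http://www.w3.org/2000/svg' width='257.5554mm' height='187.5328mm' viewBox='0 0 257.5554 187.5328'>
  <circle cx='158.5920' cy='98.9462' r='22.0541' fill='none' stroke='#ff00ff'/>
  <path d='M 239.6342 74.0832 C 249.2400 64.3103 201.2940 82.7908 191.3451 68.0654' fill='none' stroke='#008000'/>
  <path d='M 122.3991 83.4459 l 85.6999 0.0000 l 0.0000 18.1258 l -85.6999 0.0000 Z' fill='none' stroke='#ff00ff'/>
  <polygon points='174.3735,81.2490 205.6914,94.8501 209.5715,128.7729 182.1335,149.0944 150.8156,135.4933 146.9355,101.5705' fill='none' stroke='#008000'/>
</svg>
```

Since the viewBox matches the mm dimensions, user units are millimetres directly. The only transform is the Y-flip y_m = 187.5328 − y_svg.

Shape 1 is a circle drawn with `<circle>`. Its stroke #ff00ff means cut at S662, F652. After flipping Y the toolpath is (180.6461,88.5866) → (178.9673,97.0263) → (174.1866,104.1812) → (167.0317,108.9619) → (158.5920,110.6407) → (150.1523,108.9619) → (142.9974,104.1812) → (138.2167,97.0263) → (136.5379,88.5866) → (138.2167,80.1469) → (142.9974,72.9920) → (150.1523,68.2113) → (158.5920,66.5325) → (167.0317,68.2113) → (174.1866,72.9920) → (178.9673,80.1469) → (180.6461,88.5866), returning to the start.

Shape 2 is a cubic bezier drawn with `<path>`. Its stroke #008000 means score at S682, F1673. After flipping Y the toolpath is (239.6342,113.4496) → (240.7253,115.9101) → (237.5405,116.4421) → (231.1998,115.7657) → (222.8227,114.6013) → (213.5289,113.6690) → (204.4383,113.6892) → (196.6704,115.3819) → (191.3451,119.4674).

Shape 3 is a rectangle drawn with `<path>`. Its stroke #ff00ff means cut at S662, F652. After flipping Y the toolpath is (122.3991,104.0869) → (208.0990,104.0869) → (208.0990,85.9611) → (122.3991,85.9611) → (122.3991,104.0869), returning to the start.

Shape 4 is a regular polygon drawn with `<polygon>`. Its stroke #008000 means score at S682, F1673. After flipping Y the toolpath is (174.3735,106.2838) → (205.6914,92.6827) → (209.5715,58.7599) → (182.1335,38.4384) → (150.8156,52.0395) → (146.9355,85.9623) → (174.3735,106.2838), returning to the start.

G21
G90
G00 X180.6461 Y88.5866
M3 S662
G1 X178.9673 Y97.0263 F652
G1 X174.1866 Y104.1812
G1 X167.0317 Y108.9619
G1 X158.5920 Y110.6407
G1 X150.1523 Y108.9619
G1 X142.9974 Y104.1812
G1 X138.2167 Y97.0263
G1 X136.5379 Y88.5866
G1 X138.2167 Y80.1469
G1 X142.9974 Y72.9920
G1 X150.1523 Y68.2113
G1 X158.5920 Y66.5325
G1 X167.0317 Y68.2113
G1 X174.1866 Y72.9920
G1 X178.9673 Y80.1469
G1 X180.6461 Y88.5866
G00 X239.6342 Y113.4496
M3 S682
G1 X240.7253 Y115.9101 F1673
G1 X237.5405 Y116.4421
G1 X231.1998 Y115.7657
G1 X222.8227 Y114.6013
G1 X213.5289 Y113.6690
G1 X204.4383 Y113.6892
G1 X196.6704 Y115.3819
G1 X191.3451 Y119.4674
G00 X122.3991 Y104.0869
M3 S662
G1 X208.0990 Y104.0869 F652
G1 X208.0990 Y85.9611
G1 X122.3991 Y85.9611
G1 X122.3991 Y104.0869
G00 X174.3735 Y106.2838
M3 S682
G1 X205.6914 Y92.6827 F1673
G1 X209.5715 Y58.7599
G1 X182.1335 Y38.4384
G1 X150.8156 Y52.0395
G1 X146.9355 Y85.9623
G1 X174.3735 Y106.2838
M5
G00 X0.0000 Y0.0000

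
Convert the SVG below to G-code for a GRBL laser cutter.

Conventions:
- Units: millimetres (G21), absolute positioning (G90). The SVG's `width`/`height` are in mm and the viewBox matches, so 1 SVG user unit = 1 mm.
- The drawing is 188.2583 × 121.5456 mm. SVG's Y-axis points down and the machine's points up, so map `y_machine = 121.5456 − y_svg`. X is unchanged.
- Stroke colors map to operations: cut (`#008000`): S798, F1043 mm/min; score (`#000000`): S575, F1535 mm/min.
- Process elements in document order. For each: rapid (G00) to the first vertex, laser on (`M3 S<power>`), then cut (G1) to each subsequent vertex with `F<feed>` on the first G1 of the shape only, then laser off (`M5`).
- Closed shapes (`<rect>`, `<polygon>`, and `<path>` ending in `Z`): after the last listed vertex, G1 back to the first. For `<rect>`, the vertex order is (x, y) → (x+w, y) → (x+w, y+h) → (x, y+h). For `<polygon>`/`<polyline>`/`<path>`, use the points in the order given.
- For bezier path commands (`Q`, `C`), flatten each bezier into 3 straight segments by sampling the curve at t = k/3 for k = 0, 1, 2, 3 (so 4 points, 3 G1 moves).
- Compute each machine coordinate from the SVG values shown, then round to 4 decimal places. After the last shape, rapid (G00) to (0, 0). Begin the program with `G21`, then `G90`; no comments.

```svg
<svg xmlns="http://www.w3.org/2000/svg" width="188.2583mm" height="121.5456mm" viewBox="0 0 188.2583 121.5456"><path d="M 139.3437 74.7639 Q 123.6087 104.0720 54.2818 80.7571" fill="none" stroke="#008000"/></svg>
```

1 u = 1 mm; y_m = 121.5456 − y.

[1] `<path>` quadratic bezier, #008000→cut S798 F1043: (139.3437,46.7817) → (122.8990,33.0900) → (94.5451,31.0922) → (54.2818,40.7885)

G21
G90
G00 X139.3437 Y46.7817
M3 S798
G1 X122.8990 Y33.0900 F1043
G1 X94.5451 Y31.0922
G1 X54.2818 Y40.7885
M5
G00 X0.0000 Y0.0000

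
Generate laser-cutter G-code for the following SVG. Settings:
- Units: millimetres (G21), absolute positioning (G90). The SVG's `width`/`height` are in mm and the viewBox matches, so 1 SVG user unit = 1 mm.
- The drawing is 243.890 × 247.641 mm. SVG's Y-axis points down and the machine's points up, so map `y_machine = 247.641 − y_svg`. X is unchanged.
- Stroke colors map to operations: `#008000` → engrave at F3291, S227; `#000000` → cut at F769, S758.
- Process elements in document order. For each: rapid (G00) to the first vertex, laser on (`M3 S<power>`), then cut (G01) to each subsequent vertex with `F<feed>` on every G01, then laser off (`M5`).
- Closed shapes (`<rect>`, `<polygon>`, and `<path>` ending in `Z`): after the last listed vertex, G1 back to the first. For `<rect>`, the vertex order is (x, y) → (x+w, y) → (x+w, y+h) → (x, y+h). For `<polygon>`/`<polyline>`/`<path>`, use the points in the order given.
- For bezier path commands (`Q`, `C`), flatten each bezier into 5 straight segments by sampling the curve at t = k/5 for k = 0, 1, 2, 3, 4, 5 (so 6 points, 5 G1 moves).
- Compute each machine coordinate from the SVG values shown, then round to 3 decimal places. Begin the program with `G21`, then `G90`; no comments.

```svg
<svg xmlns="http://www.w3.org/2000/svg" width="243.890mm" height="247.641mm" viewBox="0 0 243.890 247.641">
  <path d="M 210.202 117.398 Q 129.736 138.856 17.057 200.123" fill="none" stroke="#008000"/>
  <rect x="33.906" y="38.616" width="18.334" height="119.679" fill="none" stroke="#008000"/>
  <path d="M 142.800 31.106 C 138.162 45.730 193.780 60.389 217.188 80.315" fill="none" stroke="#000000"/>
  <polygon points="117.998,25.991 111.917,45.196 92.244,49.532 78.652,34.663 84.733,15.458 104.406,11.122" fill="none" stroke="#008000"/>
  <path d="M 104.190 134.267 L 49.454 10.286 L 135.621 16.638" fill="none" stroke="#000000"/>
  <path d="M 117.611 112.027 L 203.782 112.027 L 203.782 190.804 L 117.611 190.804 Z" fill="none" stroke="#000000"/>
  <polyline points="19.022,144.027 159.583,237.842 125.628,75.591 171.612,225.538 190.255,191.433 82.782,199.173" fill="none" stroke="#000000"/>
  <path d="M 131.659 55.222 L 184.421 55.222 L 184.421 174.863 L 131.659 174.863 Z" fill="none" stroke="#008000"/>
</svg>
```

Since the viewBox matches the mm dimensions, user units are millimetres directly. The only transform is the Y-flip y_m = 247.641 − y_svg.

Shape 1 is a quadratic bezier drawn with `<path>`. Its stroke #008000 means engrave at S227, F3291. After flipping Y the toolpath is (210.202,130.243) → (176.727,120.067) → (140.675,106.707) → (102.046,90.162) → (60.840,70.432) → (17.057,47.518).

Shape 2 is a rectangle drawn with `<rect>`. Its stroke #008000 means engrave at S227, F3291. After flipping Y the toolpath is (33.906,209.025) → (52.240,209.025) → (52.240,89.346) → (33.906,89.346) → (33.906,209.025), returning to the start.

Shape 3 is a cubic bezier drawn with `<path>`. Its stroke #000000 means cut at S758, F769. After flipping Y the toolpath is (142.800,216.535) → (146.508,207.715) → (160.239,198.635) → (179.555,189.044) → (200.018,178.691) → (217.188,167.326).

Shape 4 is a regular polygon drawn with `<polygon>`. Its stroke #008000 means engrave at S227, F3291. After flipping Y the toolpath is (117.998,221.650) → (111.917,202.445) → (92.244,198.109) → (78.652,212.978) → (84.733,232.183) → (104.406,236.519) → (117.998,221.650), returning to the start.

Shape 5 is a open polyline drawn with `<path>`. Its stroke #000000 means cut at S758, F769. After flipping Y the toolpath is (104.190,113.374) → (49.454,237.355) → (135.621,231.003).

Shape 6 is a rectangle drawn with `<path>`. Its stroke #000000 means cut at S758, F769. After flipping Y the toolpath is (117.611,135.614) → (203.782,135.614) → (203.782,56.837) → (117.611,56.837) → (117.611,135.614), returning to the start.

Shape 7 is a open polyline drawn with `<polyline>`. Its stroke #000000 means cut at S758, F769. After flipping Y the toolpath is (19.022,103.614) → (159.583,9.799) → (125.628,172.050) → (171.612,22.103) → (190.255,56.208) → (82.782,48.468).

Shape 8 is a rectangle drawn with `<path>`. Its stroke #008000 means engrave at S227, F3291. After flipping Y the toolpath is (131.659,192.419) → (184.421,192.419) → (184.421,72.778) → (131.659,72.778) → (131.659,192.419), returning to the start.

G21
G90
G00 X210.202 Y130.243
M3 S227
G01 X176.727 Y120.067 F3291
G01 X140.675 Y106.707 F3291
G01 X102.046 Y90.162 F3291
G01 X60.840 Y70.432 F3291
G01 X17.057 Y47.518 F3291
M5
G00 X33.906 Y209.025
M3 S227
G01 X52.240 Y209.025 F3291
G01 X52.240 Y89.346 F3291
G01 X33.906 Y89.346 F3291
G01 X33.906 Y209.025 F3291
M5
G00 X142.800 Y216.535
M3 S758
G01 X146.508 Y207.715 F769
G01 X160.239 Y198.635 F769
G01 X179.555 Y189.044 F769
G01 X200.018 Y178.691 F769
G01 X217.188 Y167.326 F769
M5
G00 X117.998 Y221.650
M3 S227
G01 X111.917 Y202.445 F3291
G01 X92.244 Y198.109 F3291
G01 X78.652 Y212.978 F3291
G01 X84.733 Y232.183 F3291
G01 X104.406 Y236.519 F3291
G01 X117.998 Y221.650 F3291
M5
G00 X104.190 Y113.374
M3 S758
G01 X49.454 Y237.355 F769
G01 X135.621 Y231.003 F769
M5
G00 X117.611 Y135.614
M3 S758
G01 X203.782 Y135.614 F769
G01 X203.782 Y56.837 F769
G01 X117.611 Y56.837 F769
G01 X117.611 Y135.614 F769
M5
G00 X19.022 Y103.614
M3 S758
G01 X159.583 Y9.799 F769
G01 X125.628 Y172.050 F769
G01 X171.612 Y22.103 F769
G01 X190.255 Y56.208 F769
G01 X82.782 Y48.468 F769
M5
G00 X131.659 Y192.419
M3 S227
G01 X184.421 Y192.419 F3291
G01 X184.421 Y72.778 F3291
G01 X131.659 Y72.778 F3291
G01 X131.659 Y192.419 F3291
M5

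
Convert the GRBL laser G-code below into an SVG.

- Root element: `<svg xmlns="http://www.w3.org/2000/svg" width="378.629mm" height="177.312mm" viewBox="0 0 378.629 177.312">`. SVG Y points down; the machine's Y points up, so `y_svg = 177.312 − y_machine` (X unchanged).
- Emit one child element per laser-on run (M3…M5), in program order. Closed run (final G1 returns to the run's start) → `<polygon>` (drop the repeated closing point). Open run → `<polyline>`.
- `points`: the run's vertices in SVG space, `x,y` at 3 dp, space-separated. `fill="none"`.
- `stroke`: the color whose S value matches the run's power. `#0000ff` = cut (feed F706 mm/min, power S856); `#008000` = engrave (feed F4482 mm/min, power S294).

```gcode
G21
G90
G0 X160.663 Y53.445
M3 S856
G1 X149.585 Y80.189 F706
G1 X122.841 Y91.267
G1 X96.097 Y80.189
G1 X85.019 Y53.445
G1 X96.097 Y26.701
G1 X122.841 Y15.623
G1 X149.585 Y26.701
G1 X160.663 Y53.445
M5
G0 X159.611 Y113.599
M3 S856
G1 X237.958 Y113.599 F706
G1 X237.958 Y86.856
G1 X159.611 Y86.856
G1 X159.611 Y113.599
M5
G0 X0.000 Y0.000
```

Machine Y-up, SVG Y-down with viewBox height 177.312, so y_svg = 177.312 − y_machine; X carries over. Every run uses S856, so all elements get stroke `#0000ff` (cut).

Run 1: The run returns to its start, so emit a `<polygon>` with points (Y-flipped): 160.663,123.867 149.585,97.123 122.841,86.045 96.097,97.123 85.019,123.867 96.097,150.611 122.841,161.689 149.585,150.611.

Run 2: The run returns to its start, so emit a `<polygon>` with points (Y-flipped): 159.611,63.713 237.958,63.713 237.958,90.456 159.611,90.456.

<svg xmlns="http://www.w3.org/2000/svg" width="378.629mm" height="177.312mm" viewBox="0 0 378.629 177.312">
  <polygon points="160.663,123.867 149.585,97.123 122.841,86.045 96.097,97.123 85.019,123.867 96.097,150.611 122.841,161.689 149.585,150.611" fill="none" stroke="#0000ff"/>
  <polygon points="159.611,63.713 237.958,63.713 237.958,90.456 159.611,90.456" fill="none" stroke="#0000ff"/>
</svg>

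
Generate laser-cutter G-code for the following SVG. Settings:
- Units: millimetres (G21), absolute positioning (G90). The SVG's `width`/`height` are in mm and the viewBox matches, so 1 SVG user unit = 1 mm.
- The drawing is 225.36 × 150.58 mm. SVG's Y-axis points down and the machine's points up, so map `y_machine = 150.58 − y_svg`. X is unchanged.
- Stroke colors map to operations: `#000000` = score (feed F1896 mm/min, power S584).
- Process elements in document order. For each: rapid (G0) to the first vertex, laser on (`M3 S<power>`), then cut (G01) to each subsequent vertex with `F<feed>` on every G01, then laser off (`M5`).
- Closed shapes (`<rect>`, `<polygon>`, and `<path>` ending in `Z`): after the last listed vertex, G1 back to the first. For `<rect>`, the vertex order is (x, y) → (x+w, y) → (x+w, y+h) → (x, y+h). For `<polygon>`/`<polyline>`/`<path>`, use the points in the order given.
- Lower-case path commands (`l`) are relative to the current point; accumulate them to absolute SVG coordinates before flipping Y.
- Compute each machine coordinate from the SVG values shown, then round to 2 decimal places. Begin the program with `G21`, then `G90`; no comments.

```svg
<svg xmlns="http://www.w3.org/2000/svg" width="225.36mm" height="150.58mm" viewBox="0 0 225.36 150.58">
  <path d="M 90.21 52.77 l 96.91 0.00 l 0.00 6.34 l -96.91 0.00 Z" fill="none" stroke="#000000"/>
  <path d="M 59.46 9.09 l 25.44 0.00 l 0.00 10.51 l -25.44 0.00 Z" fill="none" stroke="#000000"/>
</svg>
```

G21
G90
G0 X90.21 Y97.81
M3 S584
G01 X187.12 Y97.81 F1896
G01 X187.12 Y91.47 F1896
G01 X90.21 Y91.47 F1896
G01 X90.21 Y97.81 F1896
M5
G0 X59.46 Y141.49
M3 S584
G01 X84.90 Y141.49 F1896
G01 X84.90 Y130.98 F1896
G01 X59.46 Y130.98 F1896
G01 X59.46 Y141.49 F1896
M5

1 u = 1 mm; y_m = 150.58 − y.

[1] `<path>` rectangle, #000000→score S584 F1896: (90.21,97.81) → (187.12,97.81) → (187.12,91.47) → (90.21,91.47) → (90.21,97.81) (closed)

[2] `<path>` rectangle, #000000→score S584 F1896: (59.46,141.49) → (84.90,141.49) → (84.90,130.98) → (59.46,130.98) → (59.46,141.49) (closed)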